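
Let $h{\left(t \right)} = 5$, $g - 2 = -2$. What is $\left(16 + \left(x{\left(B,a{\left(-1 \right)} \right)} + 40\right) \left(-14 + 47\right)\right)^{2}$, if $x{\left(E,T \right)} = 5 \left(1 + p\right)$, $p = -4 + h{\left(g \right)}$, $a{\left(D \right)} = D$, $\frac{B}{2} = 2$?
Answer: $2775556$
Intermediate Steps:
$B = 4$ ($B = 2 \cdot 2 = 4$)
$g = 0$ ($g = 2 - 2 = 0$)
$p = 1$ ($p = -4 + 5 = 1$)
$x{\left(E,T \right)} = 10$ ($x{\left(E,T \right)} = 5 \left(1 + 1\right) = 5 \cdot 2 = 10$)
$\left(16 + \left(x{\left(B,a{\left(-1 \right)} \right)} + 40\right) \left(-14 + 47\right)\right)^{2} = \left(16 + \left(10 + 40\right) \left(-14 + 47\right)\right)^{2} = \left(16 + 50 \cdot 33\right)^{2} = \left(16 + 1650\right)^{2} = 1666^{2} = 2775556$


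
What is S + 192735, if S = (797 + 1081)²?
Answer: 3719619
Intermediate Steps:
S = 3526884 (S = 1878² = 3526884)
S + 192735 = 3526884 + 192735 = 3719619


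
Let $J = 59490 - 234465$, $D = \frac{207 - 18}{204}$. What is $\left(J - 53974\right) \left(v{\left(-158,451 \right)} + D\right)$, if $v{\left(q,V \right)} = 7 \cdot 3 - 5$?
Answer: $- \frac{263520299}{68} \approx -3.8753 \cdot 10^{6}$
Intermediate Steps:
$v{\left(q,V \right)} = 16$ ($v{\left(q,V \right)} = 21 - 5 = 16$)
$D = \frac{63}{68}$ ($D = \frac{1}{204} \cdot 189 = \frac{63}{68} \approx 0.92647$)
$J = -174975$
$\left(J - 53974\right) \left(v{\left(-158,451 \right)} + D\right) = \left(-174975 - 53974\right) \left(16 + \frac{63}{68}\right) = \left(-228949\right) \frac{1151}{68} = - \frac{263520299}{68}$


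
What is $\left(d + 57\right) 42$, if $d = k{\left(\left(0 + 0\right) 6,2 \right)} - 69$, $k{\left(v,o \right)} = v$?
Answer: $-504$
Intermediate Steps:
$d = -69$ ($d = \left(0 + 0\right) 6 - 69 = 0 \cdot 6 - 69 = 0 - 69 = -69$)
$\left(d + 57\right) 42 = \left(-69 + 57\right) 42 = \left(-12\right) 42 = -504$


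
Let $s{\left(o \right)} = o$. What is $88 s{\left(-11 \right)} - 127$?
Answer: $-1095$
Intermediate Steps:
$88 s{\left(-11 \right)} - 127 = 88 \left(-11\right) - 127 = -968 - 127 = -1095$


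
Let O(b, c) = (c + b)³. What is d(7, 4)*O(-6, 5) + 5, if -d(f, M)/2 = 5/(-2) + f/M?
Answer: 7/2 ≈ 3.5000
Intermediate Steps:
d(f, M) = 5 - 2*f/M (d(f, M) = -2*(5/(-2) + f/M) = -2*(5*(-½) + f/M) = -2*(-5/2 + f/M) = 5 - 2*f/M)
O(b, c) = (b + c)³
d(7, 4)*O(-6, 5) + 5 = (5 - 2*7/4)*(-6 + 5)³ + 5 = (5 - 2*7*¼)*(-1)³ + 5 = (5 - 7/2)*(-1) + 5 = (3/2)*(-1) + 5 = -3/2 + 5 = 7/2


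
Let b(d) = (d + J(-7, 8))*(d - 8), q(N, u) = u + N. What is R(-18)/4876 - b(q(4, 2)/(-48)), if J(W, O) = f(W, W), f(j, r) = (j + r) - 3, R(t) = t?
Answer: -10855483/78016 ≈ -139.14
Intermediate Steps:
f(j, r) = -3 + j + r
q(N, u) = N + u
J(W, O) = -3 + 2*W (J(W, O) = -3 + W + W = -3 + 2*W)
b(d) = (-17 + d)*(-8 + d) (b(d) = (d + (-3 + 2*(-7)))*(d - 8) = (d + (-3 - 14))*(-8 + d) = (d - 17)*(-8 + d) = (-17 + d)*(-8 + d))
R(-18)/4876 - b(q(4, 2)/(-48)) = -18/4876 - (136 + ((4 + 2)/(-48))² - 25*(4 + 2)/(-48)) = -18*1/4876 - (136 + (6*(-1/48))² - 150*(-1)/48) = -9/2438 - (136 + (-⅛)² - 25*(-⅛)) = -9/2438 - (136 + 1/64 + 25/8) = -9/2438 - 1*8905/64 = -9/2438 - 8905/64 = -10855483/78016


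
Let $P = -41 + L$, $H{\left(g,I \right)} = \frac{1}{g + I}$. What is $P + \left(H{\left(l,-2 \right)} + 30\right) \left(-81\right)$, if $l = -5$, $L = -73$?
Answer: $- \frac{17727}{7} \approx -2532.4$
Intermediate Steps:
$H{\left(g,I \right)} = \frac{1}{I + g}$
$P = -114$ ($P = -41 - 73 = -114$)
$P + \left(H{\left(l,-2 \right)} + 30\right) \left(-81\right) = -114 + \left(\frac{1}{-2 - 5} + 30\right) \left(-81\right) = -114 + \left(\frac{1}{-7} + 30\right) \left(-81\right) = -114 + \left(- \frac{1}{7} + 30\right) \left(-81\right) = -114 + \frac{209}{7} \left(-81\right) = -114 - \frac{16929}{7} = - \frac{17727}{7}$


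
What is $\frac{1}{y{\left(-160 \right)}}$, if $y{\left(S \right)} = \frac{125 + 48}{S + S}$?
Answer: $- \frac{320}{173} \approx -1.8497$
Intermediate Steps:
$y{\left(S \right)} = \frac{173}{2 S}$
$\frac{1}{y{\left(-160 \right)}} = \frac{1}{\frac{173}{2} \frac{1}{-160}} = \frac{1}{\frac{173}{2} \left(- \frac{1}{160}\right)} = \frac{1}{- \frac{173}{320}} = - \frac{320}{173}$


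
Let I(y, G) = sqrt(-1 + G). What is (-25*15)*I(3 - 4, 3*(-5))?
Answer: -1500*I ≈ -1500.0*I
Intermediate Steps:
(-25*15)*I(3 - 4, 3*(-5)) = (-25*15)*sqrt(-1 + 3*(-5)) = -375*sqrt(-1 - 15) = -1500*I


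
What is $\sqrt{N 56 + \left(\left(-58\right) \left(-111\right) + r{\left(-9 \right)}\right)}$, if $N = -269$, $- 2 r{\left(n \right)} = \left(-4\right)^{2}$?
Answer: $i \sqrt{8634} \approx 92.919 i$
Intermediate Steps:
$r{\left(n \right)} = -8$ ($r{\left(n \right)} = - \frac{\left(-4\right)^{2}}{2} = \left(- \frac{1}{2}\right) 16 = -8$)
$\sqrt{N 56 + \left(\left(-58\right) \left(-111\right) + r{\left(-9 \right)}\right)} = \sqrt{\left(-269\right) 56 - -6430} = \sqrt{-15064 + \left(6438 - 8\right)} = \sqrt{-15064 + 6430} = \sqrt{-8634} = i \sqrt{8634}$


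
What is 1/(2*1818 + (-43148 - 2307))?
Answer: -1/41819 ≈ -2.3913e-5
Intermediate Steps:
1/(2*1818 + (-43148 - 2307)) = 1/(3636 - 45455) = 1/(-41819) = -1/41819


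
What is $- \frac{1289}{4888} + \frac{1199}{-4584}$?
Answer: $- \frac{735593}{1400412} \approx -0.52527$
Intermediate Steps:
$- \frac{1289}{4888} + \frac{1199}{-4584} = \left(-1289\right) \frac{1}{4888} + 1199 \left(- \frac{1}{4584}\right) = - \frac{1289}{4888} - \frac{1199}{4584} = - \frac{735593}{1400412}$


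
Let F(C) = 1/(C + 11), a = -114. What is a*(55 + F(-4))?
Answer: -44004/7 ≈ -6286.3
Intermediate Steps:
F(C) = 1/(11 + C)
a*(55 + F(-4)) = -114*(55 + 1/(11 - 4)) = -114*(55 + 1/7) = -114*(55 + ⅐) = -114*386/7 = -44004/7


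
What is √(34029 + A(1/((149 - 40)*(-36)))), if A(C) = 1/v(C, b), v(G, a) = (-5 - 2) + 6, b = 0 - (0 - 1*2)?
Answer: 2*√8507 ≈ 184.47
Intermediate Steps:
b = 2 (b = 0 - (0 - 2) = 0 - 1*(-2) = 0 + 2 = 2)
v(G, a) = -1 (v(G, a) = -7 + 6 = -1)
A(C) = -1 (A(C) = 1/(-1) = -1)
√(34029 + A(1/((149 - 40)*(-36)))) = √(34029 - 1) = √34028 = 2*√8507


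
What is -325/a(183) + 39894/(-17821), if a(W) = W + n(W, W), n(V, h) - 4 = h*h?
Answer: -1349262169/600139996 ≈ -2.2482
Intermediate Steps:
n(V, h) = 4 + h**2 (n(V, h) = 4 + h*h = 4 + h**2)
a(W) = 4 + W + W**2 (a(W) = W + (4 + W**2) = 4 + W + W**2)
-325/a(183) + 39894/(-17821) = -325/(4 + 183 + 183**2) + 39894/(-17821) = -325/(4 + 183 + 33489) + 39894*(-1/17821) = -325/33676 - 39894/17821 = -1349262169/600139996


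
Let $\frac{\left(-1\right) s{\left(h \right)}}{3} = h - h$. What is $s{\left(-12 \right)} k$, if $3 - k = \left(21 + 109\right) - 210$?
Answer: $0$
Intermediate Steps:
$k = 83$ ($k = 3 - \left(\left(21 + 109\right) - 210\right) = 3 - \left(130 - 210\right) = 3 - -80 = 3 + 80 = 83$)
$s{\left(h \right)} = 0$ ($s{\left(h \right)} = - 3 \left(h - h\right) = \left(-3\right) 0 = 0$)
$s{\left(-12 \right)} k = 0 \cdot 83 = 0$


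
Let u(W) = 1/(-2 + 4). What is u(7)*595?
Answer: 595/2 ≈ 297.50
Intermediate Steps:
u(W) = 1/2
u(7)*595 = (1/2)*595 = 595/2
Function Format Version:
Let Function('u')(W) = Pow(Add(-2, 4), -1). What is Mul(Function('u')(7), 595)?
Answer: Rational(595, 2) ≈ 297.50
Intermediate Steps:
Function('u')(W) = Rational(1, 2) (Function('u')(W) = Pow(2, -1) = Rational(1, 2))
Mul(Function('u')(7), 595) = Mul(Rational(1, 2), 595) = Rational(595, 2)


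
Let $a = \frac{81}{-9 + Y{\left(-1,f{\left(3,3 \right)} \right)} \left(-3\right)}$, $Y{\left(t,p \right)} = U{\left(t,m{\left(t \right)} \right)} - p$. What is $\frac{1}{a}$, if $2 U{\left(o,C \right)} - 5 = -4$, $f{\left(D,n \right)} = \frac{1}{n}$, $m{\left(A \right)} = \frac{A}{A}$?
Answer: $- \frac{19}{162} \approx -0.11728$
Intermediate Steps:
$m{\left(A \right)} = 1$
$U{\left(o,C \right)} = \frac{1}{2}$ ($U{\left(o,C \right)} = \frac{5}{2} + \frac{1}{2} \left(-4\right) = \frac{5}{2} - 2 = \frac{1}{2}$)
$Y{\left(t,p \right)} = \frac{1}{2} - p$
$a = - \frac{162}{19}$ ($a = \frac{81}{-9 + \left(\frac{1}{2} - \frac{1}{3}\right) \left(-3\right)} = \frac{81}{-9 + \frac{1}{6} \left(-3\right)} = \frac{81}{-9 - \frac{1}{2}} = \frac{81}{- \frac{19}{2}} = 81 \left(- \frac{2}{19}\right) = - \frac{162}{19} \approx -8.5263$)
$\frac{1}{a} = \frac{1}{- \frac{162}{19}} = - \frac{19}{162}$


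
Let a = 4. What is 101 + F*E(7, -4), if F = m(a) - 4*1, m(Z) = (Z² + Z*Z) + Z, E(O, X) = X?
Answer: -27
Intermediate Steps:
m(Z) = Z + 2*Z² (m(Z) = (Z² + Z²) + Z = 2*Z² + Z = Z + 2*Z²)
F = 32 (F = 4*(1 + 2*4) - 4*1 = 4*(1 + 8) - 4 = 4*9 - 4 = 36 - 4 = 32)
101 + F*E(7, -4) = 101 + 32*(-4) = 101 - 128 = -27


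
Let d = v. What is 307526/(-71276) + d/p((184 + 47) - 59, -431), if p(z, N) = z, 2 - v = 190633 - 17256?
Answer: -3102592743/3064868 ≈ -1012.3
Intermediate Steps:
v = -173375 (v = 2 - (190633 - 17256) = 2 - 1*173377 = 2 - 173377 = -173375)
d = -173375
307526/(-71276) + d/p((184 + 47) - 59, -431) = 307526/(-71276) - 173375/((184 + 47) - 59) = 307526*(-1/71276) - 173375/(231 - 59) = -153763/35638 - 173375/172 = -3102592743/3064868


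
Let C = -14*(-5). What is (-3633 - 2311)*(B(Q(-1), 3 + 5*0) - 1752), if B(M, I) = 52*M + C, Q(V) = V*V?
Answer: 9688720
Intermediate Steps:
Q(V) = V**2
C = 70
B(M, I) = 70 + 52*M (B(M, I) = 52*M + 70 = 70 + 52*M)
(-3633 - 2311)*(B(Q(-1), 3 + 5*0) - 1752) = (-3633 - 2311)*((70 + 52*(-1)**2) - 1752) = -5944*((70 + 52*1) - 1752) = -5944*((70 + 52) - 1752) = -5944*(122 - 1752) = -5944*(-1630) = 9688720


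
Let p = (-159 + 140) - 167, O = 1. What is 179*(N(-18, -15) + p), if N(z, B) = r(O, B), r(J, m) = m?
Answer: -35979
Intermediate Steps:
p = -186 (p = -19 - 167 = -186)
N(z, B) = B
179*(N(-18, -15) + p) = 179*(-15 - 186) = 179*(-201) = -35979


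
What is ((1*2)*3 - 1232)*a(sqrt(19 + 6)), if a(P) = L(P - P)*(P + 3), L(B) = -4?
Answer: 39232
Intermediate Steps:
a(P) = -12 - 4*P (a(P) = -4*(P + 3) = -4*(3 + P) = -12 - 4*P)
((1*2)*3 - 1232)*a(sqrt(19 + 6)) = ((1*2)*3 - 1232)*(-12 - 4*sqrt(19 + 6)) = (2*3 - 1232)*(-12 - 4*sqrt(25)) = (6 - 1232)*(-12 - 4*5) = -1226*(-12 - 20) = -1226*(-32) = 39232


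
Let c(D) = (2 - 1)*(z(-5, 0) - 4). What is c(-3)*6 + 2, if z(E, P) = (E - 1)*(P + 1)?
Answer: -58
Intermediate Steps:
z(E, P) = (1 + P)*(-1 + E) (z(E, P) = (-1 + E)*(1 + P) = (1 + P)*(-1 + E))
c(D) = -10 (c(D) = (2 - 1)*((-1 - 5 - 1*0 - 5*0) - 4) = 1*((-1 - 5 + 0 + 0) - 4) = 1*(-6 - 4) = 1*(-10) = -10)
c(-3)*6 + 2 = -10*6 + 2 = -60 + 2 = -58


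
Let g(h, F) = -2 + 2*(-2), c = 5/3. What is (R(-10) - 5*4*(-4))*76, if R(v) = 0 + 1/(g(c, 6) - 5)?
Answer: 66804/11 ≈ 6073.1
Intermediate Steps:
c = 5/3 (c = 5*(⅓) = 5/3 ≈ 1.6667)
g(h, F) = -6 (g(h, F) = -2 - 4 = -6)
R(v) = -1/11 (R(v) = 0 + 1/(-6 - 5) = 0 + 1/(-11) = 0 - 1/11 = -1/11)
(R(-10) - 5*4*(-4))*76 = (-1/11 - 5*4*(-4))*76 = (-1/11 - 20*(-4))*76 = (-1/11 + 80)*76 = (879/11)*76 = 66804/11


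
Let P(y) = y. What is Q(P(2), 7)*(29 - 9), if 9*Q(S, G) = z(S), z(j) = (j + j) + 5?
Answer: 20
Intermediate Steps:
z(j) = 5 + 2*j (z(j) = 2*j + 5 = 5 + 2*j)
Q(S, G) = 5/9 + 2*S/9 (Q(S, G) = (5 + 2*S)/9 = 5/9 + 2*S/9)
Q(P(2), 7)*(29 - 9) = (5/9 + (2/9)*2)*(29 - 9) = (5/9 + 4/9)*20 = 1*20 = 20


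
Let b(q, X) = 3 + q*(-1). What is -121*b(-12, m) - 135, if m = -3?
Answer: -1950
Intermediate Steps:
b(q, X) = 3 - q
-121*b(-12, m) - 135 = -121*(3 - 1*(-12)) - 135 = -121*(3 + 12) - 135 = -121*15 - 135 = -1815 - 135 = -1950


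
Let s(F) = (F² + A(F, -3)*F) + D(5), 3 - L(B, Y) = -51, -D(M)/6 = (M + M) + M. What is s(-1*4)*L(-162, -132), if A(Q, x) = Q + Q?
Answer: -2268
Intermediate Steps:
A(Q, x) = 2*Q
D(M) = -18*M (D(M) = -6*((M + M) + M) = -6*(2*M + M) = -18*M)
L(B, Y) = 54 (L(B, Y) = 3 - 1*(-51) = 3 + 51 = 54)
s(F) = -90 + 3*F² (s(F) = (F² + (2*F)*F) - 18*5 = (F² + 2*F²) - 90 = 3*F² - 90 = -90 + 3*F²)
s(-1*4)*L(-162, -132) = (-90 + 3*(-1*4)²)*54 = (-90 + 3*(-4)²)*54 = (-90 + 3*16)*54 = (-90 + 48)*54 = -42*54 = -2268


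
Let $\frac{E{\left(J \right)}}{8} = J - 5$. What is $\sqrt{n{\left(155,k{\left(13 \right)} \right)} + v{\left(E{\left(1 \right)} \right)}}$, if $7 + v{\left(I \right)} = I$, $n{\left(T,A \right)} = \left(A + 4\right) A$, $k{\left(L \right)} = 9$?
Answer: $\sqrt{78} \approx 8.8318$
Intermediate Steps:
$E{\left(J \right)} = -40 + 8 J$ ($E{\left(J \right)} = 8 \left(J - 5\right) = 8 \left(-5 + J\right) = -40 + 8 J$)
$n{\left(T,A \right)} = A \left(4 + A\right)$ ($n{\left(T,A \right)} = \left(4 + A\right) A = A \left(4 + A\right)$)
$v{\left(I \right)} = -7 + I$
$\sqrt{n{\left(155,k{\left(13 \right)} \right)} + v{\left(E{\left(1 \right)} \right)}} = \sqrt{9 \left(4 + 9\right) + \left(-7 + \left(-40 + 8 \cdot 1\right)\right)} = \sqrt{9 \cdot 13 + \left(-7 + \left(-40 + 8\right)\right)} = \sqrt{117 - 39} = \sqrt{78}$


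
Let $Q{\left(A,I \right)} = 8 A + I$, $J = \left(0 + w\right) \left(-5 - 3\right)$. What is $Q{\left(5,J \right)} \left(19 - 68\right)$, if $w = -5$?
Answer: $-3920$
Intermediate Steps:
$J = 40$ ($J = \left(0 - 5\right) \left(-5 - 3\right) = \left(-5\right) \left(-8\right) = 40$)
$Q{\left(A,I \right)} = I + 8 A$
$Q{\left(5,J \right)} \left(19 - 68\right) = \left(40 + 8 \cdot 5\right) \left(19 - 68\right) = \left(40 + 40\right) \left(19 - 68\right) = 80 \left(-49\right) = -3920$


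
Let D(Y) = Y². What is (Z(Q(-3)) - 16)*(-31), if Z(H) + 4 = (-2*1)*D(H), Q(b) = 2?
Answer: 868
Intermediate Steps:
Z(H) = -4 - 2*H² (Z(H) = -4 + (-2*1)*H² = -4 - 2*H²)
(Z(Q(-3)) - 16)*(-31) = ((-4 - 2*2²) - 16)*(-31) = ((-4 - 2*4) - 16)*(-31) = ((-4 - 8) - 16)*(-31) = (-12 - 16)*(-31) = -28*(-31) = 868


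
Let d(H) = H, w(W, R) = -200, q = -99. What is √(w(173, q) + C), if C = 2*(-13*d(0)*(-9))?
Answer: 10*I*√2 ≈ 14.142*I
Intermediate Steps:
C = 0 (C = 2*(-13*0*(-9)) = 2*(0*(-9)) = 2*0 = 0)
√(w(173, q) + C) = √(-200 + 0) = √(-200) = 10*I*√2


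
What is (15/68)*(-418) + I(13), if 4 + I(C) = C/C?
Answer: -3237/34 ≈ -95.206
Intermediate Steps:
I(C) = -3 (I(C) = -4 + C/C = -4 + 1 = -3)
(15/68)*(-418) + I(13) = (15/68)*(-418) - 3 = -3135/34 - 3 = -3237/34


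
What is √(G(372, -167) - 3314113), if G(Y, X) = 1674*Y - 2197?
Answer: I*√2693582 ≈ 1641.2*I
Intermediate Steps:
G(Y, X) = -2197 + 1674*Y
√(G(372, -167) - 3314113) = √((-2197 + 1674*372) - 3314113) = √((-2197 + 622728) - 3314113) = √(620531 - 3314113) = √(-2693582) = I*√2693582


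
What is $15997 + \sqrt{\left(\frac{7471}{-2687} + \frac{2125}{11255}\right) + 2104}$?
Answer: $15997 + \frac{\sqrt{76877062922916274}}{6048437} \approx 16043.0$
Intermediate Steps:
$15997 + \sqrt{\left(\frac{7471}{-2687} + \frac{2125}{11255}\right) + 2104} = 15997 + \sqrt{\left(7471 \left(- \frac{1}{2687}\right) + 2125 \cdot \frac{1}{11255}\right) + 2104} = 15997 + \sqrt{\left(- \frac{7471}{2687} + \frac{425}{2251}\right) + 2104} = 15997 + \sqrt{- \frac{15675246}{6048437} + 2104} = 15997 + \sqrt{\frac{12710236202}{6048437}} = 15997 + \frac{\sqrt{76877062922916274}}{6048437}$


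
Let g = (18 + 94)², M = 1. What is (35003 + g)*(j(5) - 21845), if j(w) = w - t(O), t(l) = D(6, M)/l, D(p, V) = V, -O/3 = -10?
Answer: -10384280649/10 ≈ -1.0384e+9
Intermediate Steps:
O = 30 (O = -3*(-10) = 30)
t(l) = 1/l
g = 12544 (g = 112² = 12544)
j(w) = -1/30 + w (j(w) = w - 1/30 = -1/30 + w)
(35003 + g)*(j(5) - 21845) = (35003 + 12544)*((-1/30 + 5) - 21845) = 47547*(149/30 - 21845) = 47547*(-655201/30) = -10384280649/10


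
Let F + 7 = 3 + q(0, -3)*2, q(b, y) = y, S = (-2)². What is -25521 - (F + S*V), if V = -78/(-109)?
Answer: -2781011/109 ≈ -25514.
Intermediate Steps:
S = 4
V = 78/109 (V = -78*(-1/109) = 78/109 ≈ 0.71560)
F = -10 (F = -7 + (3 - 3*2) = -7 + (3 - 6) = -7 - 3 = -10)
-25521 - (F + S*V) = -25521 - (-10 + 4*(78/109)) = -25521 - (-10 + 312/109) = -25521 - 1*(-778/109) = -25521 + 778/109 = -2781011/109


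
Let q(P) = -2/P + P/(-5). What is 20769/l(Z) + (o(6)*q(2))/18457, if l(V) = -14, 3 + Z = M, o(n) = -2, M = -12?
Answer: -273809567/184570 ≈ -1483.5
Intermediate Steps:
q(P) = -2/P - P/5 (q(P) = -2/P + P*(-1/5) = -2/P - P/5)
Z = -15 (Z = -3 - 12 = -15)
20769/l(Z) + (o(6)*q(2))/18457 = 20769/(-14) - 2*(-2/2 - 1/5*2)/18457 = 20769*(-1/14) - 2*(-2*1/2 - 2/5)*(1/18457) = -2967/2 - 2*(-1 - 2/5)*(1/18457) = -2967/2 - 2*(-7/5)*(1/18457) = -2967/2 + (14/5)*(1/18457) = -2967/2 + 14/92285 = -273809567/184570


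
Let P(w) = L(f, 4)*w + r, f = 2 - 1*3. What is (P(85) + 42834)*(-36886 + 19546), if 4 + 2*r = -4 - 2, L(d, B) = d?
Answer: -741180960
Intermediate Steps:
f = -1 (f = 2 - 3 = -1)
r = -5 (r = -2 + (-4 - 2)/2 = -2 + (½)*(-6) = -2 - 3 = -5)
P(w) = -5 - w (P(w) = -w - 5 = -5 - w)
(P(85) + 42834)*(-36886 + 19546) = ((-5 - 1*85) + 42834)*(-36886 + 19546) = ((-5 - 85) + 42834)*(-17340) = (-90 + 42834)*(-17340) = 42744*(-17340) = -741180960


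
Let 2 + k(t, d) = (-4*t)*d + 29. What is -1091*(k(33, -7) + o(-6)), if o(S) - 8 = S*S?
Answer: -1085545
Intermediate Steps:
o(S) = 8 + S**2 (o(S) = 8 + S*S = 8 + S**2)
k(t, d) = 27 - 4*d*t (k(t, d) = -2 + ((-4*t)*d + 29) = -2 + (-4*d*t + 29) = -2 + (29 - 4*d*t) = 27 - 4*d*t)
-1091*(k(33, -7) + o(-6)) = -1091*((27 - 4*(-7)*33) + (8 + (-6)**2)) = -1091*((27 + 924) + (8 + 36)) = -1091*(951 + 44) = -1091*995 = -1085545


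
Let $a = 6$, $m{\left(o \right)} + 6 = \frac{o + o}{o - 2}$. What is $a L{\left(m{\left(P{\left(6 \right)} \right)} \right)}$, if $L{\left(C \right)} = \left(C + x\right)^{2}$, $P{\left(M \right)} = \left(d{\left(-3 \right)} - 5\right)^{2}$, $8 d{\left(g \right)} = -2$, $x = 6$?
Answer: $\frac{4667544}{167281} \approx 27.902$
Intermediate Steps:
$d{\left(g \right)} = - \frac{1}{4}$ ($d{\left(g \right)} = \frac{1}{8} \left(-2\right) = - \frac{1}{4}$)
$P{\left(M \right)} = \frac{441}{16}$ ($P{\left(M \right)} = \left(- \frac{1}{4} - 5\right)^{2} = \left(- \frac{21}{4}\right)^{2} = \frac{441}{16}$)
$m{\left(o \right)} = -6 + \frac{2 o}{-2 + o}$ ($m{\left(o \right)} = -6 + \frac{o + o}{o - 2} = -6 + \frac{2 o}{-2 + o}$)
$L{\left(C \right)} = \left(6 + C\right)^{2}$ ($L{\left(C \right)} = \left(C + 6\right)^{2} = \left(6 + C\right)^{2}$)
$a L{\left(m{\left(P{\left(6 \right)} \right)} \right)} = 6 \left(6 + \frac{4 \left(3 - \frac{441}{16}\right)}{-2 + \frac{441}{16}}\right)^{2} = 6 \left(6 + \frac{4 \left(3 - \frac{441}{16}\right)}{\frac{409}{16}}\right)^{2} = 6 \left(6 + 4 \cdot \frac{16}{409} \left(- \frac{393}{16}\right)\right)^{2} = 6 \left(6 - \frac{1572}{409}\right)^{2} = 6 \left(\frac{882}{409}\right)^{2} = 6 \cdot \frac{777924}{167281} = \frac{4667544}{167281}$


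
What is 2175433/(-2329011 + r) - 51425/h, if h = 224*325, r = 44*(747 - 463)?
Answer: -11099932251/6745691680 ≈ -1.6455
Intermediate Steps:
r = 12496 (r = 44*284 = 12496)
h = 72800
2175433/(-2329011 + r) - 51425/h = 2175433/(-2329011 + 12496) - 51425/72800 = 2175433/(-2316515) - 51425*1/72800 = 2175433*(-1/2316515) - 2057/2912 = -2175433/2316515 - 2057/2912 = -11099932251/6745691680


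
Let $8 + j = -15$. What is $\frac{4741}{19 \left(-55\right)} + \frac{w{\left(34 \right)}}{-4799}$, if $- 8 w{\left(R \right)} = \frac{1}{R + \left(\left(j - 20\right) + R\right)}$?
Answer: $- \frac{82734741}{18236200} \approx -4.5368$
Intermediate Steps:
$j = -23$ ($j = -8 - 15 = -23$)
$w{\left(R \right)} = - \frac{1}{8 \left(-43 + 2 R\right)}$ ($w{\left(R \right)} = - \frac{1}{8 \left(R + \left(\left(-23 - 20\right) + R\right)\right)} = - \frac{1}{8 \left(R + \left(-43 + R\right)\right)} = - \frac{1}{8 \left(-43 + 2 R\right)}$)
$\frac{4741}{19 \left(-55\right)} + \frac{w{\left(34 \right)}}{-4799} = \frac{4741}{19 \left(-55\right)} + \frac{\left(-1\right) \frac{1}{-344 + 16 \cdot 34}}{-4799} = \frac{4741}{-1045} + - \frac{1}{-344 + 544} \left(- \frac{1}{4799}\right) = 4741 \left(- \frac{1}{1045}\right) + - \frac{1}{200} \left(- \frac{1}{4799}\right) = - \frac{431}{95} + \left(-1\right) \frac{1}{200} \left(- \frac{1}{4799}\right) = - \frac{431}{95} - - \frac{1}{959800} = - \frac{431}{95} + \frac{1}{959800} = - \frac{82734741}{18236200}$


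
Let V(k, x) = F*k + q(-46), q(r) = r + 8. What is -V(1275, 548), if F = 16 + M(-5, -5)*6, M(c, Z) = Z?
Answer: 17888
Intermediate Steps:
q(r) = 8 + r
F = -14 (F = 16 - 5*6 = 16 - 30 = -14)
V(k, x) = -38 - 14*k (V(k, x) = -14*k + (8 - 46) = -14*k - 38 = -38 - 14*k)
-V(1275, 548) = -(-38 - 14*1275) = -(-38 - 17850) = -1*(-17888) = 17888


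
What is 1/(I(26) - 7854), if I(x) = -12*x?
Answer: -1/8166 ≈ -0.00012246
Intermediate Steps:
1/(I(26) - 7854) = 1/(-12*26 - 7854) = 1/(-312 - 7854) = 1/(-8166) = -1/8166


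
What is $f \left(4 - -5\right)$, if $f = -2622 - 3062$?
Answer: $-51156$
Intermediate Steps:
$f = -5684$ ($f = -2622 - 3062 = -5684$)
$f \left(4 - -5\right) = - 5684 \left(4 - -5\right) = - 5684 \left(4 + 5\right) = \left(-5684\right) 9 = -51156$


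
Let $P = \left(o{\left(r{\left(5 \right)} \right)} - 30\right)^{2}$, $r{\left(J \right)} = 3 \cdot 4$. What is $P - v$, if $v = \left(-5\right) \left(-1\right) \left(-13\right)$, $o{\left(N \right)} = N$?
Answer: $389$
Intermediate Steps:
$r{\left(J \right)} = 12$
$P = 324$ ($P = \left(12 - 30\right)^{2} = \left(-18\right)^{2} = 324$)
$v = -65$ ($v = 5 \left(-13\right) = -65$)
$P - v = 324 - -65 = 324 + 65 = 389$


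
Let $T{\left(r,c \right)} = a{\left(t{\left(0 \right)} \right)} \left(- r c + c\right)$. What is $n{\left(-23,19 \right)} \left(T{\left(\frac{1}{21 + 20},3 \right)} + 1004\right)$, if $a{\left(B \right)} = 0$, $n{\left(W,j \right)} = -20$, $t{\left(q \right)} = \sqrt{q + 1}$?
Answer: $-20080$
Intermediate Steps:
$t{\left(q \right)} = \sqrt{1 + q}$
$T{\left(r,c \right)} = 0$ ($T{\left(r,c \right)} = 0 \left(- r c + c\right) = 0 \left(- c r + c\right) = 0 \left(c - c r\right) = 0$)
$n{\left(-23,19 \right)} \left(T{\left(\frac{1}{21 + 20},3 \right)} + 1004\right) = - 20 \left(0 + 1004\right) = \left(-20\right) 1004 = -20080$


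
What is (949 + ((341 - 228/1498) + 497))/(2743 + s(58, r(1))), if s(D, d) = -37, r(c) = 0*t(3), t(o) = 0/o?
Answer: 1338349/2026794 ≈ 0.66033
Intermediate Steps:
t(o) = 0
r(c) = 0 (r(c) = 0*0 = 0)
(949 + ((341 - 228/1498) + 497))/(2743 + s(58, r(1))) = (949 + ((341 - 228/1498) + 497))/(2743 - 37) = (949 + ((341 - 228*1/1498) + 497))/2706 = (949 + ((341 - 114/749) + 497))*(1/2706) = (949 + (255295/749 + 497))*(1/2706) = (949 + 627548/749)*(1/2706) = (1338349/749)*(1/2706) = 1338349/2026794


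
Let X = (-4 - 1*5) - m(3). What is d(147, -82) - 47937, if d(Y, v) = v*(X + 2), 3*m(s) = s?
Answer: -47281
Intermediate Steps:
m(s) = s/3
X = -10 (X = (-4 - 1*5) - 3/3 = (-4 - 5) - 1*1 = -9 - 1 = -10)
d(Y, v) = -8*v (d(Y, v) = v*(-10 + 2) = v*(-8) = -8*v)
d(147, -82) - 47937 = -8*(-82) - 47937 = 656 - 47937 = -47281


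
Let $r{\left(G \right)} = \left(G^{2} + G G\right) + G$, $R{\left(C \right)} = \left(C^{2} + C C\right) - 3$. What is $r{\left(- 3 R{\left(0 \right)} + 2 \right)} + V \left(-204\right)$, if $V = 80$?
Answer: $-16067$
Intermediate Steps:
$R{\left(C \right)} = -3 + 2 C^{2}$ ($R{\left(C \right)} = \left(C^{2} + C^{2}\right) - 3 = 2 C^{2} - 3 = -3 + 2 C^{2}$)
$r{\left(G \right)} = G + 2 G^{2}$ ($r{\left(G \right)} = \left(G^{2} + G^{2}\right) + G = 2 G^{2} + G = G + 2 G^{2}$)
$r{\left(- 3 R{\left(0 \right)} + 2 \right)} + V \left(-204\right) = \left(- 3 \left(-3 + 2 \cdot 0^{2}\right) + 2\right) \left(1 + 2 \left(- 3 \left(-3 + 2 \cdot 0^{2}\right) + 2\right)\right) + 80 \left(-204\right) = \left(- 3 \left(-3 + 2 \cdot 0\right) + 2\right) \left(1 + 2 \left(- 3 \left(-3 + 2 \cdot 0\right) + 2\right)\right) - 16320 = \left(- 3 \left(-3 + 0\right) + 2\right) \left(1 + 2 \left(- 3 \left(-3 + 0\right) + 2\right)\right) - 16320 = \left(\left(-3\right) \left(-3\right) + 2\right) \left(1 + 2 \left(\left(-3\right) \left(-3\right) + 2\right)\right) - 16320 = \left(9 + 2\right) \left(1 + 2 \left(9 + 2\right)\right) - 16320 = 11 \left(1 + 2 \cdot 11\right) - 16320 = 11 \left(1 + 22\right) - 16320 = 11 \cdot 23 - 16320 = 253 - 16320 = -16067$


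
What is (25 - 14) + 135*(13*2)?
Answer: 3521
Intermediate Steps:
(25 - 14) + 135*(13*2) = 11 + 135*26 = 11 + 3510 = 3521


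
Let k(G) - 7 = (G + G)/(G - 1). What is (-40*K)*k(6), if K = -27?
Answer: 10152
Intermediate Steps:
k(G) = 7 + 2*G/(-1 + G) (k(G) = 7 + (G + G)/(G - 1) = 7 + (2*G)/(-1 + G) = 7 + 2*G/(-1 + G))
(-40*K)*k(6) = (-40*(-27))*((-7 + 9*6)/(-1 + 6)) = 1080*((-7 + 54)/5) = 1080*((1/5)*47) = 1080*(47/5) = 10152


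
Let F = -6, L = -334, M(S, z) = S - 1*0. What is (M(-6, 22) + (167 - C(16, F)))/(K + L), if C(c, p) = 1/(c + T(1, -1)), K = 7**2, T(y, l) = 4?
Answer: -1073/1900 ≈ -0.56474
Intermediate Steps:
M(S, z) = S (M(S, z) = S + 0 = S)
K = 49
C(c, p) = 1/(4 + c) (C(c, p) = 1/(c + 4) = 1/(4 + c))
(M(-6, 22) + (167 - C(16, F)))/(K + L) = (-6 + (167 - 1/(4 + 16)))/(49 - 334) = (-6 + (167 - 1/20))/(-285) = (-6 + (167 - 1*1/20))*(-1/285) = (-6 + (167 - 1/20))*(-1/285) = (-6 + 3339/20)*(-1/285) = (3219/20)*(-1/285) = -1073/1900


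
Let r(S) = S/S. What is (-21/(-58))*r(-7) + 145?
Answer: 8431/58 ≈ 145.36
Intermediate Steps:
r(S) = 1
(-21/(-58))*r(-7) + 145 = -21/(-58)*1 + 145 = -21*(-1/58)*1 + 145 = (21/58)*1 + 145 = 21/58 + 145 = 8431/58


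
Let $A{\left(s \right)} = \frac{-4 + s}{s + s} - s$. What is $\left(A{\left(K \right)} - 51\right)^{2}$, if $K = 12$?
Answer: $\frac{35344}{9} \approx 3927.1$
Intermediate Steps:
$A{\left(s \right)} = - s + \frac{-4 + s}{2 s}$ ($A{\left(s \right)} = \frac{-4 + s}{2 s} - s = - s + \frac{-4 + s}{2 s}$)
$\left(A{\left(K \right)} - 51\right)^{2} = \left(\left(\frac{1}{2} - 12 - \frac{2}{12}\right) - 51\right)^{2} = \left(\left(\frac{1}{2} - 12 - \frac{1}{6}\right) - 51\right)^{2} = \left(- \frac{35}{3} - 51\right)^{2} = \left(- \frac{188}{3}\right)^{2} = \frac{35344}{9}$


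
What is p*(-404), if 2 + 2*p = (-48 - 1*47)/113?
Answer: 64842/113 ≈ 573.82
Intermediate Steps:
p = -321/226 (p = -1 + ((-48 - 1*47)/113)/2 = -1 + ((-48 - 47)*(1/113))/2 = -1 + (-95*1/113)/2 = -1 + (1/2)*(-95/113) = -1 - 95/226 = -321/226 ≈ -1.4204)
p*(-404) = -321/226*(-404) = 64842/113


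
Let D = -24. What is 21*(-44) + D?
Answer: -948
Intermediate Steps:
21*(-44) + D = 21*(-44) - 24 = -924 - 24 = -948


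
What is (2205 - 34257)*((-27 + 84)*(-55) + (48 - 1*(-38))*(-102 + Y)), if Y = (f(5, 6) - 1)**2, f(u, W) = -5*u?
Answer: -1481731908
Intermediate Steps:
Y = 676 (Y = (-5*5 - 1)**2 = (-25 - 1)**2 = (-26)**2 = 676)
(2205 - 34257)*((-27 + 84)*(-55) + (48 - 1*(-38))*(-102 + Y)) = (2205 - 34257)*((-27 + 84)*(-55) + (48 - 1*(-38))*(-102 + 676)) = -32052*(57*(-55) + (48 + 38)*574) = -32052*(-3135 + 86*574) = -32052*(-3135 + 49364) = -32052*46229 = -1481731908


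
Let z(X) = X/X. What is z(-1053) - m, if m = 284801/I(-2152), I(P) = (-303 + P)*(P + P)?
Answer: 10281519/10566320 ≈ 0.97305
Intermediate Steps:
I(P) = 2*P*(-303 + P) (I(P) = (-303 + P)*(2*P) = 2*P*(-303 + P))
z(X) = 1
m = 284801/10566320 (m = 284801/((2*(-2152)*(-303 - 2152))) = 284801/((2*(-2152)*(-2455))) = 284801/10566320 ≈ 0.026954)
z(-1053) - m = 1 - 1*284801/10566320 = 1 - 284801/10566320 = 10281519/10566320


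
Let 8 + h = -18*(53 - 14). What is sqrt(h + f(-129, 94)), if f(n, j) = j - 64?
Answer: 2*I*sqrt(170) ≈ 26.077*I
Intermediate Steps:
f(n, j) = -64 + j
h = -710 (h = -8 - 18*(53 - 14) = -8 - 18*39 = -8 - 702 = -710)
sqrt(h + f(-129, 94)) = sqrt(-710 + (-64 + 94)) = sqrt(-710 + 30) = sqrt(-680) = 2*I*sqrt(170)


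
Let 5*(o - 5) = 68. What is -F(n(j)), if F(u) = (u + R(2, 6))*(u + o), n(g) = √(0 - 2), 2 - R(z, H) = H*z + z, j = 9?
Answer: 1126/5 - 33*I*√2/5 ≈ 225.2 - 9.3338*I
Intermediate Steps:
o = 93/5 (o = 5 + (⅕)*68 = 5 + 68/5 = 93/5 ≈ 18.600)
R(z, H) = 2 - z - H*z (R(z, H) = 2 - (H*z + z) = 2 - (z + H*z) = 2 + (-z - H*z) = 2 - z - H*z)
n(g) = I*√2 (n(g) = √(-2) = I*√2)
F(u) = (-12 + u)*(93/5 + u) (F(u) = (u + (2 - 1*2 - 1*6*2))*(u + 93/5) = (u + (2 - 2 - 12))*(93/5 + u) = (u - 12)*(93/5 + u) = (-12 + u)*(93/5 + u))
-F(n(j)) = -(-1116/5 + (I*√2)² + 33*(I*√2)/5) = -(-1116/5 - 2 + 33*I*√2/5) = -(-1126/5 + 33*I*√2/5) = 1126/5 - 33*I*√2/5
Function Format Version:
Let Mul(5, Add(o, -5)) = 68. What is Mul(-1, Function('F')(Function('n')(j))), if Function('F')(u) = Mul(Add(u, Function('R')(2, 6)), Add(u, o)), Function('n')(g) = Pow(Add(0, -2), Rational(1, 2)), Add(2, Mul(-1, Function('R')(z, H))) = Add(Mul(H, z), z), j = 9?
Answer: Add(Rational(1126, 5), Mul(Rational(-33, 5), I, Pow(2, Rational(1, 2)))) ≈ Add(225.20, Mul(-9.3338, I))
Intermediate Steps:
o = Rational(93, 5) (o = Add(5, Mul(Rational(1, 5), 68)) = Add(5, Rational(68, 5)) = Rational(93, 5) ≈ 18.600)
Function('R')(z, H) = Add(2, Mul(-1, z), Mul(-1, H, z)) (Function('R')(z, H) = Add(2, Mul(-1, Add(Mul(H, z), z))) = Add(2, Mul(-1, Add(z, Mul(H, z)))) = Add(2, Add(Mul(-1, z), Mul(-1, H, z))) = Add(2, Mul(-1, z), Mul(-1, H, z)))
Function('n')(g) = Mul(I, Pow(2, Rational(1, 2))) (Function('n')(g) = Pow(-2, Rational(1, 2)) = Mul(I, Pow(2, Rational(1, 2))))
Function('F')(u) = Mul(Add(-12, u), Add(Rational(93, 5), u)) (Function('F')(u) = Mul(Add(u, Add(2, Mul(-1, 2), Mul(-1, 6, 2))), Add(u, Rational(93, 5))) = Mul(Add(u, Add(2, -2, -12)), Add(Rational(93, 5), u)) = Mul(Add(u, -12), Add(Rational(93, 5), u)) = Mul(Add(-12, u), Add(Rational(93, 5), u)))
Mul(-1, Function('F')(Function('n')(j))) = Mul(-1, Add(Rational(-1116, 5), Pow(Mul(I, Pow(2, Rational(1, 2))), 2), Mul(Rational(33, 5), Mul(I, Pow(2, Rational(1, 2)))))) = Mul(-1, Add(Rational(-1116, 5), -2, Mul(Rational(33, 5), I, Pow(2, Rational(1, 2))))) = Mul(-1, Add(Rational(-1126, 5), Mul(Rational(33, 5), I, Pow(2, Rational(1, 2))))) = Add(Rational(1126, 5), Mul(Rational(-33, 5), I, Pow(2, Rational(1, 2))))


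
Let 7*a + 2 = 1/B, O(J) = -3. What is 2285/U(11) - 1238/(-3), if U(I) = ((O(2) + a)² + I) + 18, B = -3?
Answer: 508613/1083 ≈ 469.63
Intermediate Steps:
a = -⅓ (a = -2/7 + (⅐)/(-3) = -2/7 + (⅐)*(-⅓) = -2/7 - 1/21 = -⅓ ≈ -0.33333)
U(I) = 262/9 + I (U(I) = ((-3 - ⅓)² + I) + 18 = ((-10/3)² + I) + 18 = (100/9 + I) + 18 = 262/9 + I)
2285/U(11) - 1238/(-3) = 2285/(262/9 + 11) - 1238/(-3) = 2285/(361/9) - 1238*(-⅓) = 2285*(9/361) + 1238/3 = 20565/361 + 1238/3 = 508613/1083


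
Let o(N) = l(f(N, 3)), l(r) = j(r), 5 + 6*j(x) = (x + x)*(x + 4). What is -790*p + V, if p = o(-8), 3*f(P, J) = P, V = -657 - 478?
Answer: 12410/27 ≈ 459.63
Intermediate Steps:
V = -1135
f(P, J) = P/3
j(x) = -⅚ + x*(4 + x)/3 (j(x) = -⅚ + ((x + x)*(x + 4))/6 = -⅚ + ((2*x)*(4 + x))/6 = -⅚ + (2*x*(4 + x))/6 = -⅚ + x*(4 + x)/3)
l(r) = -⅚ + r²/3 + 4*r/3
o(N) = -⅚ + N²/27 + 4*N/9 (o(N) = -⅚ + (N/3)²/3 + 4*(N/3)/3 = -⅚ + (N²/9)/3 + 4*N/9 = -⅚ + N²/27 + 4*N/9)
p = -109/54 (p = -⅚ + (1/27)*(-8)² + (4/9)*(-8) = -⅚ + (1/27)*64 - 32/9 = -⅚ + 64/27 - 32/9 = -109/54 ≈ -2.0185)
-790*p + V = -790*(-109/54) - 1135 = 43055/27 - 1135 = 12410/27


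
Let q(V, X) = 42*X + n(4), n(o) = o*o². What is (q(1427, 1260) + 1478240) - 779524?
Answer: 751700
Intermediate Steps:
n(o) = o³
q(V, X) = 64 + 42*X (q(V, X) = 42*X + 4³ = 42*X + 64 = 64 + 42*X)
(q(1427, 1260) + 1478240) - 779524 = ((64 + 42*1260) + 1478240) - 779524 = ((64 + 52920) + 1478240) - 779524 = (52984 + 1478240) - 779524 = 1531224 - 779524 = 751700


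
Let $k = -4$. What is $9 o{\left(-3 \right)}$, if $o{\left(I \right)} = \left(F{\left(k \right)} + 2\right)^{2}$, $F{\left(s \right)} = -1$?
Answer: $9$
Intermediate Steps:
$o{\left(I \right)} = 1$ ($o{\left(I \right)} = \left(-1 + 2\right)^{2} = 1^{2} = 1$)
$9 o{\left(-3 \right)} = 9 \cdot 1 = 9$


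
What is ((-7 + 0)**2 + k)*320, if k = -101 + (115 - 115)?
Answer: -16640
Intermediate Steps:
k = -101 (k = -101 + 0 = -101)
((-7 + 0)**2 + k)*320 = ((-7 + 0)**2 - 101)*320 = ((-7)**2 - 101)*320 = (49 - 101)*320 = -52*320 = -16640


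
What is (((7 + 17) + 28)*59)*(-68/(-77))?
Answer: 208624/77 ≈ 2709.4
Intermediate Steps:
(((7 + 17) + 28)*59)*(-68/(-77)) = ((24 + 28)*59)*(-68*(-1/77)) = (52*59)*(68/77) = 3068*(68/77) = 208624/77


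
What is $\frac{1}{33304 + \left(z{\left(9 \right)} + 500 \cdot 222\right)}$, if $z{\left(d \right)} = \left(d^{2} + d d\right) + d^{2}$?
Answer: $\frac{1}{144547} \approx 6.9182 \cdot 10^{-6}$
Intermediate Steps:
$z{\left(d \right)} = 3 d^{2}$ ($z{\left(d \right)} = \left(d^{2} + d^{2}\right) + d^{2} = 2 d^{2} + d^{2} = 3 d^{2}$)
$\frac{1}{33304 + \left(z{\left(9 \right)} + 500 \cdot 222\right)} = \frac{1}{33304 + \left(3 \cdot 9^{2} + 500 \cdot 222\right)} = \frac{1}{33304 + \left(3 \cdot 81 + 111000\right)} = \frac{1}{33304 + \left(243 + 111000\right)} = \frac{1}{33304 + 111243} = \frac{1}{144547}$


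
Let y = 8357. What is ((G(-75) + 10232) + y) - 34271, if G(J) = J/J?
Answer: -15681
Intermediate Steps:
G(J) = 1
((G(-75) + 10232) + y) - 34271 = ((1 + 10232) + 8357) - 34271 = (10233 + 8357) - 34271 = 18590 - 34271 = -15681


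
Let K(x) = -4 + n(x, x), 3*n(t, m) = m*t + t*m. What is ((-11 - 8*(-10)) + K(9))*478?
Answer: 56882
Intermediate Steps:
n(t, m) = 2*m*t/3 (n(t, m) = (m*t + t*m)/3 = (m*t + m*t)/3 = (2*m*t)/3 = 2*m*t/3)
K(x) = -4 + 2*x²/3 (K(x) = -4 + 2*x*x/3 = -4 + 2*x²/3)
((-11 - 8*(-10)) + K(9))*478 = ((-11 - 8*(-10)) + (-4 + (⅔)*9²))*478 = ((-11 + 80) + (-4 + (⅔)*81))*478 = (69 + (-4 + 54))*478 = (69 + 50)*478 = 119*478 = 56882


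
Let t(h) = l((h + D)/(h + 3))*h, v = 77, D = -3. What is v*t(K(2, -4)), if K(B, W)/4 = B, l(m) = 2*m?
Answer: 560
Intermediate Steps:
K(B, W) = 4*B
t(h) = 2*h*(-3 + h)/(3 + h) (t(h) = (2*((h - 3)/(h + 3)))*h = (2*((-3 + h)/(3 + h)))*h = (2*(-3 + h)/(3 + h))*h = 2*h*(-3 + h)/(3 + h))
v*t(K(2, -4)) = 77*(2*(4*2)*(-3 + 4*2)/(3 + 4*2)) = 77*(2*8*(-3 + 8)/(3 + 8)) = 77*(2*8*5/11) = 77*(2*8*(1/11)*5) = 77*(80/11) = 560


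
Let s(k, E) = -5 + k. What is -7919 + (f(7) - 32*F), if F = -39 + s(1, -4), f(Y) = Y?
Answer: -6536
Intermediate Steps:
F = -43 (F = -39 + (-5 + 1) = -39 - 4 = -43)
-7919 + (f(7) - 32*F) = -7919 + (7 - 32*(-43)) = -7919 + (7 + 1376) = -7919 + 1383 = -6536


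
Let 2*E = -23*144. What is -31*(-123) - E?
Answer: 5469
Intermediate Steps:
E = -1656 (E = (-23*144)/2 = (½)*(-3312) = -1656)
-31*(-123) - E = -31*(-123) - 1*(-1656) = 3813 + 1656 = 5469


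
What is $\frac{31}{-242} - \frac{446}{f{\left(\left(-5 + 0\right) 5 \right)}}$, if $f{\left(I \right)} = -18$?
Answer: $\frac{53687}{2178} \approx 24.65$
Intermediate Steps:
$\frac{31}{-242} - \frac{446}{f{\left(\left(-5 + 0\right) 5 \right)}} = \frac{31}{-242} - \frac{446}{-18} = 31 \left(- \frac{1}{242}\right) - - \frac{223}{9} = - \frac{31}{242} + \frac{223}{9} = \frac{53687}{2178}$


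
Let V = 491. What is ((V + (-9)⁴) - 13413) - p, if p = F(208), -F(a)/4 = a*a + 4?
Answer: 166711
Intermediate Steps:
F(a) = -16 - 4*a² (F(a) = -4*(a*a + 4) = -4*(a² + 4) = -4*(4 + a²) = -16 - 4*a²)
p = -173072 (p = -16 - 4*208² = -16 - 4*43264 = -16 - 173056 = -173072)
((V + (-9)⁴) - 13413) - p = ((491 + (-9)⁴) - 13413) - 1*(-173072) = ((491 + 6561) - 13413) + 173072 = (7052 - 13413) + 173072 = -6361 + 173072 = 166711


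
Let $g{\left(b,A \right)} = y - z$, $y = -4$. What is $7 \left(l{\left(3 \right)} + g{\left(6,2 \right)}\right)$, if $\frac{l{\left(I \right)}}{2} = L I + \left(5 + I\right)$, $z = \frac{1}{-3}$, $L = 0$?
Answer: $\frac{259}{3} \approx 86.333$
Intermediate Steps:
$z = - \frac{1}{3} \approx -0.33333$
$g{\left(b,A \right)} = - \frac{11}{3}$ ($g{\left(b,A \right)} = -4 - - \frac{1}{3} = -4 + \frac{1}{3} = - \frac{11}{3}$)
$l{\left(I \right)} = 10 + 2 I$ ($l{\left(I \right)} = 2 \left(0 I + \left(5 + I\right)\right) = 2 \left(0 + \left(5 + I\right)\right) = 2 \left(5 + I\right) = 10 + 2 I$)
$7 \left(l{\left(3 \right)} + g{\left(6,2 \right)}\right) = 7 \left(\left(10 + 2 \cdot 3\right) - \frac{11}{3}\right) = 7 \left(\left(10 + 6\right) - \frac{11}{3}\right) = 7 \left(16 - \frac{11}{3}\right) = 7 \cdot \frac{37}{3} = \frac{259}{3}$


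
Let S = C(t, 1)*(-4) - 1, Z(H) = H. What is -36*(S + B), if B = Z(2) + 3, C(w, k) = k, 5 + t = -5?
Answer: 0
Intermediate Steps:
t = -10 (t = -5 - 5 = -10)
B = 5 (B = 2 + 3 = 5)
S = -5 (S = 1*(-4) - 1 = -4 - 1 = -5)
-36*(S + B) = -36*(-5 + 5) = -36*0 = 0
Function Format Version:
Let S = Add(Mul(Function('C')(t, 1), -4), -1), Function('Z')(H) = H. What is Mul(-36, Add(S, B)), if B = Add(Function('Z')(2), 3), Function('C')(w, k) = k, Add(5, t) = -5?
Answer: 0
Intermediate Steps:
t = -10 (t = Add(-5, -5) = -10)
B = 5 (B = Add(2, 3) = 5)
S = -5 (S = Add(Mul(1, -4), -1) = Add(-4, -1) = -5)
Mul(-36, Add(S, B)) = Mul(-36, Add(-5, 5)) = Mul(-36, 0) = 0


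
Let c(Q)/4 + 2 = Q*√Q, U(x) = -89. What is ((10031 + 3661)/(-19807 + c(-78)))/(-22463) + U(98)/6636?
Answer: (-29702504*√78 + 1882067933*I)/(21294924*(-6605*I + 104*√78)) ≈ -0.013382 - 4.1966e-6*I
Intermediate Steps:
c(Q) = -8 + 4*Q^(3/2) (c(Q) = -8 + 4*(Q*√Q) = -8 + 4*Q^(3/2))
((10031 + 3661)/(-19807 + c(-78)))/(-22463) + U(98)/6636 = ((10031 + 3661)/(-19807 + (-8 + 4*(-78)^(3/2))))/(-22463) - 89/6636 = (13692/(-19807 + (-8 + 4*(-78*I*√78))))*(-1/22463) - 89*1/6636 = (13692/(-19807 + (-8 - 312*I*√78)))*(-1/22463) - 89/6636 = (13692/(-19815 - 312*I*√78))*(-1/22463) - 89/6636 = -1956/(3209*(-19815 - 312*I*√78)) - 89/6636 = -89/6636 - 1956/(3209*(-19815 - 312*I*√78))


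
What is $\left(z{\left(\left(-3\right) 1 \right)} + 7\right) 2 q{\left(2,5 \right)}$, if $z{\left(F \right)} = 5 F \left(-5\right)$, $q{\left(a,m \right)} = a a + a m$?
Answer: $2296$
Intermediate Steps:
$q{\left(a,m \right)} = a^{2} + a m$
$z{\left(F \right)} = - 25 F$
$\left(z{\left(\left(-3\right) 1 \right)} + 7\right) 2 q{\left(2,5 \right)} = \left(- 25 \left(\left(-3\right) 1\right) + 7\right) 2 \cdot 2 \left(2 + 5\right) = \left(\left(-25\right) \left(-3\right) + 7\right) 2 \cdot 2 \cdot 7 = \left(75 + 7\right) 2 \cdot 14 = 82 \cdot 28 = 2296$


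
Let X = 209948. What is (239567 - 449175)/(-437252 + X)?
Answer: 3743/4059 ≈ 0.92215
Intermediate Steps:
(239567 - 449175)/(-437252 + X) = (239567 - 449175)/(-437252 + 209948) = -209608/(-227304) = -209608*(-1/227304) = 3743/4059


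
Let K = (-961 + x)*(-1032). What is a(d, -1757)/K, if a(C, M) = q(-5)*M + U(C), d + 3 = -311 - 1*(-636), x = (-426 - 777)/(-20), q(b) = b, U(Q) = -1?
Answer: 7320/774731 ≈ 0.0094484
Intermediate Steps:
x = 1203/20 (x = -1203*(-1/20) = 1203/20 ≈ 60.150)
d = 322 (d = -3 + (-311 - 1*(-636)) = -3 + (-311 + 636) = -3 + 325 = 322)
a(C, M) = -1 - 5*M (a(C, M) = -5*M - 1 = -1 - 5*M)
K = 4648386/5 (K = (-961 + 1203/20)*(-1032) = -18017/20*(-1032) = 4648386/5 ≈ 9.2968e+5)
a(d, -1757)/K = (-1 - 5*(-1757))/(4648386/5) = (-1 + 8785)*(5/4648386) = 8784*(5/4648386) = 7320/774731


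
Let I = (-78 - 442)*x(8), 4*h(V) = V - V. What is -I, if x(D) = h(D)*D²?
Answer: 0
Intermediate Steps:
h(V) = 0 (h(V) = (V - V)/4 = (¼)*0 = 0)
x(D) = 0 (x(D) = 0*D² = 0)
I = 0 (I = (-78 - 442)*0 = -520*0 = 0)
-I = -1*0 = 0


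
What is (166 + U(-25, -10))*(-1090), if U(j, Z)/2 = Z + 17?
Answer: -196200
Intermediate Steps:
U(j, Z) = 34 + 2*Z (U(j, Z) = 2*(Z + 17) = 2*(17 + Z) = 34 + 2*Z)
(166 + U(-25, -10))*(-1090) = (166 + (34 + 2*(-10)))*(-1090) = (166 + (34 - 20))*(-1090) = (166 + 14)*(-1090) = 180*(-1090) = -196200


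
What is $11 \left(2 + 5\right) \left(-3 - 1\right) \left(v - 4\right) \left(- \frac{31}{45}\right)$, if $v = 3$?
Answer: $- \frac{9548}{45} \approx -212.18$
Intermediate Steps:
$11 \left(2 + 5\right) \left(-3 - 1\right) \left(v - 4\right) \left(- \frac{31}{45}\right) = 11 \left(2 + 5\right) \left(-3 - 1\right) \left(3 - 4\right) \left(- \frac{31}{45}\right) = 11 \cdot 7 \left(-4\right) \left(-1\right) \left(\left(-31\right) \frac{1}{45}\right) = 11 \left(\left(-28\right) \left(-1\right)\right) \left(- \frac{31}{45}\right) = 11 \cdot 28 \left(- \frac{31}{45}\right) = 308 \left(- \frac{31}{45}\right) = - \frac{9548}{45}$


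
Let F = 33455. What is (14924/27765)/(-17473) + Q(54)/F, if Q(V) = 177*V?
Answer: 927289648018/3246057320895 ≈ 0.28567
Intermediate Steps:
(14924/27765)/(-17473) + Q(54)/F = (14924/27765)/(-17473) + (177*54)/33455 = (14924*(1/27765))*(-1/17473) + 9558*(1/33455) = (14924/27765)*(-1/17473) + 9558/33455 = -14924/485137845 + 9558/33455 = 927289648018/3246057320895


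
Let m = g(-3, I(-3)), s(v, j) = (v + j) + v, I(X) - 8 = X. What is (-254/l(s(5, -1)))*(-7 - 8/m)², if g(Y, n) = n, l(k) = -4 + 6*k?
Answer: -234823/625 ≈ -375.72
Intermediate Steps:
I(X) = 8 + X
s(v, j) = j + 2*v (s(v, j) = (j + v) + v = j + 2*v)
m = 5 (m = 8 - 3 = 5)
(-254/l(s(5, -1)))*(-7 - 8/m)² = (-254/(-4 + 6*(-1 + 2*5)))*(-7 - 8/5)² = (-254/(-4 + 6*(-1 + 10)))*(-7 - 8*⅕)² = (-254/(-4 + 6*9))*(-7 - 8/5)² = (-254/(-4 + 54))*(-43/5)² = -254/50*(1849/25) = -254*1/50*(1849/25) = -127/25*1849/25 = -234823/625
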